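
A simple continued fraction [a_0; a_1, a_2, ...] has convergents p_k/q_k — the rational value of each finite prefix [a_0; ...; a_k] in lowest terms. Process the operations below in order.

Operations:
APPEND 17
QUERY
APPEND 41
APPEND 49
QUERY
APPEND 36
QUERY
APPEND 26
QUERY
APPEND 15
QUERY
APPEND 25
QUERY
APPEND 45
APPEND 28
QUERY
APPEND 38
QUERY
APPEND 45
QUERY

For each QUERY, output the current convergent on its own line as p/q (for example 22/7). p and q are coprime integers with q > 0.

APPEND 17: p_0 = 17·1 + 0 = 17, q_0 = 17·0 + 1 = 1 → 17/1
APPEND 41: p_1 = 41·17 + 1 = 698, q_1 = 41·1 + 0 = 41 → 698/41
APPEND 49: p_2 = 49·698 + 17 = 34219, q_2 = 49·41 + 1 = 2010 → 34219/2010
APPEND 36: p_3 = 36·34219 + 698 = 1232582, q_3 = 36·2010 + 41 = 72401 → 1232582/72401
APPEND 26: p_4 = 26·1232582 + 34219 = 32081351, q_4 = 26·72401 + 2010 = 1884436 → 32081351/1884436
APPEND 15: p_5 = 15·32081351 + 1232582 = 482452847, q_5 = 15·1884436 + 72401 = 28338941 → 482452847/28338941
APPEND 25: p_6 = 25·482452847 + 32081351 = 12093402526, q_6 = 25·28338941 + 1884436 = 710357961 → 12093402526/710357961
APPEND 45: p_7 = 45·12093402526 + 482452847 = 544685566517, q_7 = 45·710357961 + 28338941 = 31994447186 → 544685566517/31994447186
APPEND 28: p_8 = 28·544685566517 + 12093402526 = 15263289265002, q_8 = 28·31994447186 + 710357961 = 896554879169 → 15263289265002/896554879169
APPEND 38: p_9 = 38·15263289265002 + 544685566517 = 580549677636593, q_9 = 38·896554879169 + 31994447186 = 34101079855608 → 580549677636593/34101079855608
APPEND 45: p_10 = 45·580549677636593 + 15263289265002 = 26139998782911687, q_10 = 45·34101079855608 + 896554879169 = 1535445148381529 → 26139998782911687/1535445148381529

17/1
34219/2010
1232582/72401
32081351/1884436
482452847/28338941
12093402526/710357961
15263289265002/896554879169
580549677636593/34101079855608
26139998782911687/1535445148381529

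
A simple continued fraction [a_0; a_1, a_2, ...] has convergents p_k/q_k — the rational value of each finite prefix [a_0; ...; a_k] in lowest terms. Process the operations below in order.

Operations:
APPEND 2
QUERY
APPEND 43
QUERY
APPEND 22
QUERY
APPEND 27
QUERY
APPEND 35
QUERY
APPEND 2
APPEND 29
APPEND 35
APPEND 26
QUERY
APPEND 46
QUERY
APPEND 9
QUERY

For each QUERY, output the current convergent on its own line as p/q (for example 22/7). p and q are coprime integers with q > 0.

APPEND 2: p_0 = 2·1 + 0 = 2, q_0 = 2·0 + 1 = 1 → 2/1
APPEND 43: p_1 = 43·2 + 1 = 87, q_1 = 43·1 + 0 = 43 → 87/43
APPEND 22: p_2 = 22·87 + 2 = 1916, q_2 = 22·43 + 1 = 947 → 1916/947
APPEND 27: p_3 = 27·1916 + 87 = 51819, q_3 = 27·947 + 43 = 25612 → 51819/25612
APPEND 35: p_4 = 35·51819 + 1916 = 1815581, q_4 = 35·25612 + 947 = 897367 → 1815581/897367
APPEND 2: p_5 = 2·1815581 + 51819 = 3682981, q_5 = 2·897367 + 25612 = 1820346 → 3682981/1820346
APPEND 29: p_6 = 29·3682981 + 1815581 = 108622030, q_6 = 29·1820346 + 897367 = 53687401 → 108622030/53687401
APPEND 35: p_7 = 35·108622030 + 3682981 = 3805454031, q_7 = 35·53687401 + 1820346 = 1880879381 → 3805454031/1880879381
APPEND 26: p_8 = 26·3805454031 + 108622030 = 99050426836, q_8 = 26·1880879381 + 53687401 = 48956551307 → 99050426836/48956551307
APPEND 46: p_9 = 46·99050426836 + 3805454031 = 4560125088487, q_9 = 46·48956551307 + 1880879381 = 2253882239503 → 4560125088487/2253882239503
APPEND 9: p_10 = 9·4560125088487 + 99050426836 = 41140176223219, q_10 = 9·2253882239503 + 48956551307 = 20333896706834 → 41140176223219/20333896706834

2/1
87/43
1916/947
51819/25612
1815581/897367
99050426836/48956551307
4560125088487/2253882239503
41140176223219/20333896706834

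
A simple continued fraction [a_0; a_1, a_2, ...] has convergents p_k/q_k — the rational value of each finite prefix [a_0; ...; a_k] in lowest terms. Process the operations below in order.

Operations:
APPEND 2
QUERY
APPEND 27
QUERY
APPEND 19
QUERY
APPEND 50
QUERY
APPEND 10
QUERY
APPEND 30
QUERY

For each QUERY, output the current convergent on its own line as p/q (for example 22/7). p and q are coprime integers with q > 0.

APPEND 2: p_0 = 2·1 + 0 = 2, q_0 = 2·0 + 1 = 1 → 2/1
APPEND 27: p_1 = 27·2 + 1 = 55, q_1 = 27·1 + 0 = 27 → 55/27
APPEND 19: p_2 = 19·55 + 2 = 1047, q_2 = 19·27 + 1 = 514 → 1047/514
APPEND 50: p_3 = 50·1047 + 55 = 52405, q_3 = 50·514 + 27 = 25727 → 52405/25727
APPEND 10: p_4 = 10·52405 + 1047 = 525097, q_4 = 10·25727 + 514 = 257784 → 525097/257784
APPEND 30: p_5 = 30·525097 + 52405 = 15805315, q_5 = 30·257784 + 25727 = 7759247 → 15805315/7759247

2/1
55/27
1047/514
52405/25727
525097/257784
15805315/7759247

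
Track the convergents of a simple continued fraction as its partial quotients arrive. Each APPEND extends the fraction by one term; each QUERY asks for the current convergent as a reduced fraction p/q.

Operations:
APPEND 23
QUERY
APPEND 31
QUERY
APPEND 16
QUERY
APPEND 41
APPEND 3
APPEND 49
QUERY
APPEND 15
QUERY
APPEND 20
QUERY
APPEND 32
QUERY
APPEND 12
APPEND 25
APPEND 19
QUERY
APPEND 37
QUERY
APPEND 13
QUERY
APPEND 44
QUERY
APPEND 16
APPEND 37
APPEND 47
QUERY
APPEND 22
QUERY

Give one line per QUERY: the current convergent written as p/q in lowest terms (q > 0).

23/1
714/31
11447/497
70126971/3044737
1053326135/45732776
21136649671/917700257
677426115607/29412141000
3892390113787113/168997805393332
144222867887162663/6261794796500709
1878789672646901732/81572330159902549
82810968464350838871/3595444321832212865
2312618571595757452609257/100408091657413150601515
50926784994623911940218241/2211113133122151731856588

APPEND 23: p_0 = 23·1 + 0 = 23, q_0 = 23·0 + 1 = 1 → 23/1
APPEND 31: p_1 = 31·23 + 1 = 714, q_1 = 31·1 + 0 = 31 → 714/31
APPEND 16: p_2 = 16·714 + 23 = 11447, q_2 = 16·31 + 1 = 497 → 11447/497
APPEND 41: p_3 = 41·11447 + 714 = 470041, q_3 = 41·497 + 31 = 20408 → 470041/20408
APPEND 3: p_4 = 3·470041 + 11447 = 1421570, q_4 = 3·20408 + 497 = 61721 → 1421570/61721
APPEND 49: p_5 = 49·1421570 + 470041 = 70126971, q_5 = 49·61721 + 20408 = 3044737 → 70126971/3044737
APPEND 15: p_6 = 15·70126971 + 1421570 = 1053326135, q_6 = 15·3044737 + 61721 = 45732776 → 1053326135/45732776
APPEND 20: p_7 = 20·1053326135 + 70126971 = 21136649671, q_7 = 20·45732776 + 3044737 = 917700257 → 21136649671/917700257
APPEND 32: p_8 = 32·21136649671 + 1053326135 = 677426115607, q_8 = 32·917700257 + 45732776 = 29412141000 → 677426115607/29412141000
APPEND 12: p_9 = 12·677426115607 + 21136649671 = 8150250036955, q_9 = 12·29412141000 + 917700257 = 353863392257 → 8150250036955/353863392257
APPEND 25: p_10 = 25·8150250036955 + 677426115607 = 204433677039482, q_10 = 25·353863392257 + 29412141000 = 8875996947425 → 204433677039482/8875996947425
APPEND 19: p_11 = 19·204433677039482 + 8150250036955 = 3892390113787113, q_11 = 19·8875996947425 + 353863392257 = 168997805393332 → 3892390113787113/168997805393332
APPEND 37: p_12 = 37·3892390113787113 + 204433677039482 = 144222867887162663, q_12 = 37·168997805393332 + 8875996947425 = 6261794796500709 → 144222867887162663/6261794796500709
APPEND 13: p_13 = 13·144222867887162663 + 3892390113787113 = 1878789672646901732, q_13 = 13·6261794796500709 + 168997805393332 = 81572330159902549 → 1878789672646901732/81572330159902549
APPEND 44: p_14 = 44·1878789672646901732 + 144222867887162663 = 82810968464350838871, q_14 = 44·81572330159902549 + 6261794796500709 = 3595444321832212865 → 82810968464350838871/3595444321832212865
APPEND 16: p_15 = 16·82810968464350838871 + 1878789672646901732 = 1326854285102260323668, q_15 = 16·3595444321832212865 + 81572330159902549 = 57608681479475308389 → 1326854285102260323668/57608681479475308389
APPEND 37: p_16 = 37·1326854285102260323668 + 82810968464350838871 = 49176419517247982814587, q_16 = 37·57608681479475308389 + 3595444321832212865 = 2135116659062418623258 → 49176419517247982814587/2135116659062418623258
APPEND 47: p_17 = 47·49176419517247982814587 + 1326854285102260323668 = 2312618571595757452609257, q_17 = 47·2135116659062418623258 + 57608681479475308389 = 100408091657413150601515 → 2312618571595757452609257/100408091657413150601515
APPEND 22: p_18 = 22·2312618571595757452609257 + 49176419517247982814587 = 50926784994623911940218241, q_18 = 22·100408091657413150601515 + 2135116659062418623258 = 2211113133122151731856588 → 50926784994623911940218241/2211113133122151731856588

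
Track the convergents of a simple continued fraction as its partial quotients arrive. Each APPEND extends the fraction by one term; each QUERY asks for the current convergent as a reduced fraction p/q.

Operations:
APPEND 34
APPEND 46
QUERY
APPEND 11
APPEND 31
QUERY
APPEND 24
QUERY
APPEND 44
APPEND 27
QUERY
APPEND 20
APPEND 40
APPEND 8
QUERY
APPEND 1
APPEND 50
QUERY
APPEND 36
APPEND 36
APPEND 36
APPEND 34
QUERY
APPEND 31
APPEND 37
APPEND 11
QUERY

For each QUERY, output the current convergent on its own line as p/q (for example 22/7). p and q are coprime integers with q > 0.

APPEND 34: p_0 = 34·1 + 0 = 34, q_0 = 34·0 + 1 = 1 → 34/1
APPEND 46: p_1 = 46·34 + 1 = 1565, q_1 = 46·1 + 0 = 46 → 1565/46
APPEND 11: p_2 = 11·1565 + 34 = 17249, q_2 = 11·46 + 1 = 507 → 17249/507
APPEND 31: p_3 = 31·17249 + 1565 = 536284, q_3 = 31·507 + 46 = 15763 → 536284/15763
APPEND 24: p_4 = 24·536284 + 17249 = 12888065, q_4 = 24·15763 + 507 = 378819 → 12888065/378819
APPEND 44: p_5 = 44·12888065 + 536284 = 567611144, q_5 = 44·378819 + 15763 = 16683799 → 567611144/16683799
APPEND 27: p_6 = 27·567611144 + 12888065 = 15338388953, q_6 = 27·16683799 + 378819 = 450841392 → 15338388953/450841392
APPEND 20: p_7 = 20·15338388953 + 567611144 = 307335390204, q_7 = 20·450841392 + 16683799 = 9033511639 → 307335390204/9033511639
APPEND 40: p_8 = 40·307335390204 + 15338388953 = 12308753997113, q_8 = 40·9033511639 + 450841392 = 361791306952 → 12308753997113/361791306952
APPEND 8: p_9 = 8·12308753997113 + 307335390204 = 98777367367108, q_9 = 8·361791306952 + 9033511639 = 2903363967255 → 98777367367108/2903363967255
APPEND 1: p_10 = 1·98777367367108 + 12308753997113 = 111086121364221, q_10 = 1·2903363967255 + 361791306952 = 3265155274207 → 111086121364221/3265155274207
APPEND 50: p_11 = 50·111086121364221 + 98777367367108 = 5653083435578158, q_11 = 50·3265155274207 + 2903363967255 = 166161127677605 → 5653083435578158/166161127677605
APPEND 36: p_12 = 36·5653083435578158 + 111086121364221 = 203622089802177909, q_12 = 36·166161127677605 + 3265155274207 = 5985065751667987 → 203622089802177909/5985065751667987
APPEND 36: p_13 = 36·203622089802177909 + 5653083435578158 = 7336048316313982882, q_13 = 36·5985065751667987 + 166161127677605 = 215628528187725137 → 7336048316313982882/215628528187725137
APPEND 36: p_14 = 36·7336048316313982882 + 203622089802177909 = 264301361477105561661, q_14 = 36·215628528187725137 + 5985065751667987 = 7768612080509772919 → 264301361477105561661/7768612080509772919
APPEND 34: p_15 = 34·264301361477105561661 + 7336048316313982882 = 8993582338537903079356, q_15 = 34·7768612080509772919 + 215628528187725137 = 264348439265520004383 → 8993582338537903079356/264348439265520004383
APPEND 31: p_16 = 31·8993582338537903079356 + 264301361477105561661 = 279065353856152101021697, q_16 = 31·264348439265520004383 + 7768612080509772919 = 8202570229311629908792 → 279065353856152101021697/8202570229311629908792
APPEND 37: p_17 = 37·279065353856152101021697 + 8993582338537903079356 = 10334411675016165640882145, q_17 = 37·8202570229311629908792 + 264348439265520004383 = 303759446923795826629687 → 10334411675016165640882145/303759446923795826629687
APPEND 11: p_18 = 11·10334411675016165640882145 + 279065353856152101021697 = 113957593779033974150725292, q_18 = 11·303759446923795826629687 + 8202570229311629908792 = 3349556486391065722835349 → 113957593779033974150725292/3349556486391065722835349

1565/46
536284/15763
12888065/378819
15338388953/450841392
98777367367108/2903363967255
5653083435578158/166161127677605
8993582338537903079356/264348439265520004383
113957593779033974150725292/3349556486391065722835349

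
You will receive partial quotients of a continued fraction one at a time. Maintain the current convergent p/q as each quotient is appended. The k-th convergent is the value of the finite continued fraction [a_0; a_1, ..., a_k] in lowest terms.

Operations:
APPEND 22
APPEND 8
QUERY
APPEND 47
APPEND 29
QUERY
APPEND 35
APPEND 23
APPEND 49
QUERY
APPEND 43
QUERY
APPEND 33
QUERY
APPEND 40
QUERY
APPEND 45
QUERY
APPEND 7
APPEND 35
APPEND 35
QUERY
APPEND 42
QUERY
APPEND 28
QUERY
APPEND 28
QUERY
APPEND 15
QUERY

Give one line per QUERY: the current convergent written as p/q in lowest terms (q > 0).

APPEND 22: p_0 = 22·1 + 0 = 22, q_0 = 22·0 + 1 = 1 → 22/1
APPEND 8: p_1 = 8·22 + 1 = 177, q_1 = 8·1 + 0 = 8 → 177/8
APPEND 47: p_2 = 47·177 + 22 = 8341, q_2 = 47·8 + 1 = 377 → 8341/377
APPEND 29: p_3 = 29·8341 + 177 = 242066, q_3 = 29·377 + 8 = 10941 → 242066/10941
APPEND 35: p_4 = 35·242066 + 8341 = 8480651, q_4 = 35·10941 + 377 = 383312 → 8480651/383312
APPEND 23: p_5 = 23·8480651 + 242066 = 195297039, q_5 = 23·383312 + 10941 = 8827117 → 195297039/8827117
APPEND 49: p_6 = 49·195297039 + 8480651 = 9578035562, q_6 = 49·8827117 + 383312 = 432912045 → 9578035562/432912045
APPEND 43: p_7 = 43·9578035562 + 195297039 = 412050826205, q_7 = 43·432912045 + 8827117 = 18624045052 → 412050826205/18624045052
APPEND 33: p_8 = 33·412050826205 + 9578035562 = 13607255300327, q_8 = 33·18624045052 + 432912045 = 615026398761 → 13607255300327/615026398761
APPEND 40: p_9 = 40·13607255300327 + 412050826205 = 544702262839285, q_9 = 40·615026398761 + 18624045052 = 24619679995492 → 544702262839285/24619679995492
APPEND 45: p_10 = 45·544702262839285 + 13607255300327 = 24525209083068152, q_10 = 45·24619679995492 + 615026398761 = 1108500626195901 → 24525209083068152/1108500626195901
APPEND 7: p_11 = 7·24525209083068152 + 544702262839285 = 172221165844316349, q_11 = 7·1108500626195901 + 24619679995492 = 7784124063366799 → 172221165844316349/7784124063366799
APPEND 35: p_12 = 35·172221165844316349 + 24525209083068152 = 6052266013634140367, q_12 = 35·7784124063366799 + 1108500626195901 = 273552842844033866 → 6052266013634140367/273552842844033866
APPEND 35: p_13 = 35·6052266013634140367 + 172221165844316349 = 212001531643039229194, q_13 = 35·273552842844033866 + 7784124063366799 = 9582133623604552109 → 212001531643039229194/9582133623604552109
APPEND 42: p_14 = 42·212001531643039229194 + 6052266013634140367 = 8910116595021281766515, q_14 = 42·9582133623604552109 + 273552842844033866 = 402723165034235222444 → 8910116595021281766515/402723165034235222444
APPEND 28: p_15 = 28·8910116595021281766515 + 212001531643039229194 = 249695266192238928691614, q_15 = 28·402723165034235222444 + 9582133623604552109 = 11285830754582190780541 → 249695266192238928691614/11285830754582190780541
APPEND 28: p_16 = 28·249695266192238928691614 + 8910116595021281766515 = 7000377569977711285131707, q_16 = 28·11285830754582190780541 + 402723165034235222444 = 316405984293335577077592 → 7000377569977711285131707/316405984293335577077592
APPEND 15: p_17 = 15·7000377569977711285131707 + 249695266192238928691614 = 105255358815857908205667219, q_17 = 15·316405984293335577077592 + 11285830754582190780541 = 4757375595154615846944421 → 105255358815857908205667219/4757375595154615846944421

177/8
242066/10941
9578035562/432912045
412050826205/18624045052
13607255300327/615026398761
544702262839285/24619679995492
24525209083068152/1108500626195901
212001531643039229194/9582133623604552109
8910116595021281766515/402723165034235222444
249695266192238928691614/11285830754582190780541
7000377569977711285131707/316405984293335577077592
105255358815857908205667219/4757375595154615846944421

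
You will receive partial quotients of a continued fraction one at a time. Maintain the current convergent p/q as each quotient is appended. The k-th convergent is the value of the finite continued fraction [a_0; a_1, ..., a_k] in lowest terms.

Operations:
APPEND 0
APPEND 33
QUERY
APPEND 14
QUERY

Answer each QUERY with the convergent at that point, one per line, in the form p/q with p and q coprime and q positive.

1/33
14/463

APPEND 0: p_0 = 0·1 + 0 = 0, q_0 = 0·0 + 1 = 1 → 0/1
APPEND 33: p_1 = 33·0 + 1 = 1, q_1 = 33·1 + 0 = 33 → 1/33
APPEND 14: p_2 = 14·1 + 0 = 14, q_2 = 14·33 + 1 = 463 → 14/463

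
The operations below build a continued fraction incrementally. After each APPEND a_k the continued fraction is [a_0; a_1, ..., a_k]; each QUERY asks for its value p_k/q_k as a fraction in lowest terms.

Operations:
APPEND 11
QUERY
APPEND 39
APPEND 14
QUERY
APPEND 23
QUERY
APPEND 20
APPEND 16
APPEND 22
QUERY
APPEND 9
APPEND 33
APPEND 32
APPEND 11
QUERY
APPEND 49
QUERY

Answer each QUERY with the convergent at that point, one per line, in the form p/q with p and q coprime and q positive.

APPEND 11: p_0 = 11·1 + 0 = 11, q_0 = 11·0 + 1 = 1 → 11/1
APPEND 39: p_1 = 39·11 + 1 = 430, q_1 = 39·1 + 0 = 39 → 430/39
APPEND 14: p_2 = 14·430 + 11 = 6031, q_2 = 14·39 + 1 = 547 → 6031/547
APPEND 23: p_3 = 23·6031 + 430 = 139143, q_3 = 23·547 + 39 = 12620 → 139143/12620
APPEND 20: p_4 = 20·139143 + 6031 = 2788891, q_4 = 20·12620 + 547 = 252947 → 2788891/252947
APPEND 16: p_5 = 16·2788891 + 139143 = 44761399, q_5 = 16·252947 + 12620 = 4059772 → 44761399/4059772
APPEND 22: p_6 = 22·44761399 + 2788891 = 987539669, q_6 = 22·4059772 + 252947 = 89567931 → 987539669/89567931
APPEND 9: p_7 = 9·987539669 + 44761399 = 8932618420, q_7 = 9·89567931 + 4059772 = 810171151 → 8932618420/810171151
APPEND 33: p_8 = 33·8932618420 + 987539669 = 295763947529, q_8 = 33·810171151 + 89567931 = 26825215914 → 295763947529/26825215914
APPEND 32: p_9 = 32·295763947529 + 8932618420 = 9473378939348, q_9 = 32·26825215914 + 810171151 = 859217080399 → 9473378939348/859217080399
APPEND 11: p_10 = 11·9473378939348 + 295763947529 = 104502932280357, q_10 = 11·859217080399 + 26825215914 = 9478213100303 → 104502932280357/9478213100303
APPEND 49: p_11 = 49·104502932280357 + 9473378939348 = 5130117060676841, q_11 = 49·9478213100303 + 859217080399 = 465291658995246 → 5130117060676841/465291658995246

11/1
6031/547
139143/12620
987539669/89567931
104502932280357/9478213100303
5130117060676841/465291658995246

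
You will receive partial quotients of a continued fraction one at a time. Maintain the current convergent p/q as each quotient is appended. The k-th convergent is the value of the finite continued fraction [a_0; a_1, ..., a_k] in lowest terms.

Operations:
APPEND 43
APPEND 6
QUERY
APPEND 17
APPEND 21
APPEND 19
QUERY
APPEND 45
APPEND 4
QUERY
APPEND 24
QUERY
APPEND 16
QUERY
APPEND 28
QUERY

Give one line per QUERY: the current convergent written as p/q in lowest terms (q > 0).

259/6
1783321/41314
323155601/7486510
7836077494/181537539
125700395505/2912087134
3527447151634/81719977291

APPEND 43: p_0 = 43·1 + 0 = 43, q_0 = 43·0 + 1 = 1 → 43/1
APPEND 6: p_1 = 6·43 + 1 = 259, q_1 = 6·1 + 0 = 6 → 259/6
APPEND 17: p_2 = 17·259 + 43 = 4446, q_2 = 17·6 + 1 = 103 → 4446/103
APPEND 21: p_3 = 21·4446 + 259 = 93625, q_3 = 21·103 + 6 = 2169 → 93625/2169
APPEND 19: p_4 = 19·93625 + 4446 = 1783321, q_4 = 19·2169 + 103 = 41314 → 1783321/41314
APPEND 45: p_5 = 45·1783321 + 93625 = 80343070, q_5 = 45·41314 + 2169 = 1861299 → 80343070/1861299
APPEND 4: p_6 = 4·80343070 + 1783321 = 323155601, q_6 = 4·1861299 + 41314 = 7486510 → 323155601/7486510
APPEND 24: p_7 = 24·323155601 + 80343070 = 7836077494, q_7 = 24·7486510 + 1861299 = 181537539 → 7836077494/181537539
APPEND 16: p_8 = 16·7836077494 + 323155601 = 125700395505, q_8 = 16·181537539 + 7486510 = 2912087134 → 125700395505/2912087134
APPEND 28: p_9 = 28·125700395505 + 7836077494 = 3527447151634, q_9 = 28·2912087134 + 181537539 = 81719977291 → 3527447151634/81719977291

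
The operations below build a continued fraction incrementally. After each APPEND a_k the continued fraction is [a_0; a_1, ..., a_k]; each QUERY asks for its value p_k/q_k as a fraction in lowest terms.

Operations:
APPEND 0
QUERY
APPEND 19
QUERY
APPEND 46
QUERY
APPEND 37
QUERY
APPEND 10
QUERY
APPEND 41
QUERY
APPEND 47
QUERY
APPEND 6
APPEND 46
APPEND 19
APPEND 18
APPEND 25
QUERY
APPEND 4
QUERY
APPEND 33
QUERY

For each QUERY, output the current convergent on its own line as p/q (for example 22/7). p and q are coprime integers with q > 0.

0/1
1/19
46/875
1703/32394
17076/324815
701819/13349809
33002569/627765838
78930936968561/1501402687475447
318874005167879/6065534082229474
10601773107508568/201664027401048089

APPEND 0: p_0 = 0·1 + 0 = 0, q_0 = 0·0 + 1 = 1 → 0/1
APPEND 19: p_1 = 19·0 + 1 = 1, q_1 = 19·1 + 0 = 19 → 1/19
APPEND 46: p_2 = 46·1 + 0 = 46, q_2 = 46·19 + 1 = 875 → 46/875
APPEND 37: p_3 = 37·46 + 1 = 1703, q_3 = 37·875 + 19 = 32394 → 1703/32394
APPEND 10: p_4 = 10·1703 + 46 = 17076, q_4 = 10·32394 + 875 = 324815 → 17076/324815
APPEND 41: p_5 = 41·17076 + 1703 = 701819, q_5 = 41·324815 + 32394 = 13349809 → 701819/13349809
APPEND 47: p_6 = 47·701819 + 17076 = 33002569, q_6 = 47·13349809 + 324815 = 627765838 → 33002569/627765838
APPEND 6: p_7 = 6·33002569 + 701819 = 198717233, q_7 = 6·627765838 + 13349809 = 3779944837 → 198717233/3779944837
APPEND 46: p_8 = 46·198717233 + 33002569 = 9173995287, q_8 = 46·3779944837 + 627765838 = 174505228340 → 9173995287/174505228340
APPEND 19: p_9 = 19·9173995287 + 198717233 = 174504627686, q_9 = 19·174505228340 + 3779944837 = 3319379283297 → 174504627686/3319379283297
APPEND 18: p_10 = 18·174504627686 + 9173995287 = 3150257293635, q_10 = 18·3319379283297 + 174505228340 = 59923332327686 → 3150257293635/59923332327686
APPEND 25: p_11 = 25·3150257293635 + 174504627686 = 78930936968561, q_11 = 25·59923332327686 + 3319379283297 = 1501402687475447 → 78930936968561/1501402687475447
APPEND 4: p_12 = 4·78930936968561 + 3150257293635 = 318874005167879, q_12 = 4·1501402687475447 + 59923332327686 = 6065534082229474 → 318874005167879/6065534082229474
APPEND 33: p_13 = 33·318874005167879 + 78930936968561 = 10601773107508568, q_13 = 33·6065534082229474 + 1501402687475447 = 201664027401048089 → 10601773107508568/201664027401048089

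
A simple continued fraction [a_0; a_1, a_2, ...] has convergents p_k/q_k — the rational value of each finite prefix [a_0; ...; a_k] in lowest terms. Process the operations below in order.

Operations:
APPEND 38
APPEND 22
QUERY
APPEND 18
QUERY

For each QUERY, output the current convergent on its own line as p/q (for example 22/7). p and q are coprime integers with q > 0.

APPEND 38: p_0 = 38·1 + 0 = 38, q_0 = 38·0 + 1 = 1 → 38/1
APPEND 22: p_1 = 22·38 + 1 = 837, q_1 = 22·1 + 0 = 22 → 837/22
APPEND 18: p_2 = 18·837 + 38 = 15104, q_2 = 18·22 + 1 = 397 → 15104/397

837/22
15104/397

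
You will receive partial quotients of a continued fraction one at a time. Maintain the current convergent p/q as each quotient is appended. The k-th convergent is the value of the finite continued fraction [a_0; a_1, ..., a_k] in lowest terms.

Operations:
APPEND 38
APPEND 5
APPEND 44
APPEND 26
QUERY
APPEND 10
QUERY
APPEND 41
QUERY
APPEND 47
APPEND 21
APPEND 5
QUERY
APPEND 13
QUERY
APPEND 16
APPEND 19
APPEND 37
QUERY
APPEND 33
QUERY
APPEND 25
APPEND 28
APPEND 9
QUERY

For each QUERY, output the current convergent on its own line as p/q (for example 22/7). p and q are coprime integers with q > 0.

219683/5751
2205272/57731
90635835/2372722
452234667977/11838884100
5968645199393/156250954987
67770032604596101/1774126616714487
2238240105196177761/58594059831647006
14194158644561552751727/371583629007680901215

APPEND 38: p_0 = 38·1 + 0 = 38, q_0 = 38·0 + 1 = 1 → 38/1
APPEND 5: p_1 = 5·38 + 1 = 191, q_1 = 5·1 + 0 = 5 → 191/5
APPEND 44: p_2 = 44·191 + 38 = 8442, q_2 = 44·5 + 1 = 221 → 8442/221
APPEND 26: p_3 = 26·8442 + 191 = 219683, q_3 = 26·221 + 5 = 5751 → 219683/5751
APPEND 10: p_4 = 10·219683 + 8442 = 2205272, q_4 = 10·5751 + 221 = 57731 → 2205272/57731
APPEND 41: p_5 = 41·2205272 + 219683 = 90635835, q_5 = 41·57731 + 5751 = 2372722 → 90635835/2372722
APPEND 47: p_6 = 47·90635835 + 2205272 = 4262089517, q_6 = 47·2372722 + 57731 = 111575665 → 4262089517/111575665
APPEND 21: p_7 = 21·4262089517 + 90635835 = 89594515692, q_7 = 21·111575665 + 2372722 = 2345461687 → 89594515692/2345461687
APPEND 5: p_8 = 5·89594515692 + 4262089517 = 452234667977, q_8 = 5·2345461687 + 111575665 = 11838884100 → 452234667977/11838884100
APPEND 13: p_9 = 13·452234667977 + 89594515692 = 5968645199393, q_9 = 13·11838884100 + 2345461687 = 156250954987 → 5968645199393/156250954987
APPEND 16: p_10 = 16·5968645199393 + 452234667977 = 95950557858265, q_10 = 16·156250954987 + 11838884100 = 2511854163892 → 95950557858265/2511854163892
APPEND 19: p_11 = 19·95950557858265 + 5968645199393 = 1829029244506428, q_11 = 19·2511854163892 + 156250954987 = 47881480068935 → 1829029244506428/47881480068935
APPEND 37: p_12 = 37·1829029244506428 + 95950557858265 = 67770032604596101, q_12 = 37·47881480068935 + 2511854163892 = 1774126616714487 → 67770032604596101/1774126616714487
APPEND 33: p_13 = 33·67770032604596101 + 1829029244506428 = 2238240105196177761, q_13 = 33·1774126616714487 + 47881480068935 = 58594059831647006 → 2238240105196177761/58594059831647006
APPEND 25: p_14 = 25·2238240105196177761 + 67770032604596101 = 56023772662509040126, q_14 = 25·58594059831647006 + 1774126616714487 = 1466625622407889637 → 56023772662509040126/1466625622407889637
APPEND 28: p_15 = 28·56023772662509040126 + 2238240105196177761 = 1570903874655449301289, q_15 = 28·1466625622407889637 + 58594059831647006 = 41124111487252556842 → 1570903874655449301289/41124111487252556842
APPEND 9: p_16 = 9·1570903874655449301289 + 56023772662509040126 = 14194158644561552751727, q_16 = 9·41124111487252556842 + 1466625622407889637 = 371583629007680901215 → 14194158644561552751727/371583629007680901215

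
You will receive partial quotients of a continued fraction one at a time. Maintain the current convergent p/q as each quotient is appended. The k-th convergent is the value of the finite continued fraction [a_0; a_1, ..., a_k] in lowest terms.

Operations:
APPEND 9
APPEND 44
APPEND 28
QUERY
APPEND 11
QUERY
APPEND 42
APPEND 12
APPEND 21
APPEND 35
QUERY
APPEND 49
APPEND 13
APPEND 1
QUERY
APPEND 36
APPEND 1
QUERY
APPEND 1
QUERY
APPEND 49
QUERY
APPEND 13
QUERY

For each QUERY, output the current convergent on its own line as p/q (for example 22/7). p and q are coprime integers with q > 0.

APPEND 9: p_0 = 9·1 + 0 = 9, q_0 = 9·0 + 1 = 1 → 9/1
APPEND 44: p_1 = 44·9 + 1 = 397, q_1 = 44·1 + 0 = 44 → 397/44
APPEND 28: p_2 = 28·397 + 9 = 11125, q_2 = 28·44 + 1 = 1233 → 11125/1233
APPEND 11: p_3 = 11·11125 + 397 = 122772, q_3 = 11·1233 + 44 = 13607 → 122772/13607
APPEND 42: p_4 = 42·122772 + 11125 = 5167549, q_4 = 42·13607 + 1233 = 572727 → 5167549/572727
APPEND 12: p_5 = 12·5167549 + 122772 = 62133360, q_5 = 12·572727 + 13607 = 6886331 → 62133360/6886331
APPEND 21: p_6 = 21·62133360 + 5167549 = 1309968109, q_6 = 21·6886331 + 572727 = 145185678 → 1309968109/145185678
APPEND 35: p_7 = 35·1309968109 + 62133360 = 45911017175, q_7 = 35·145185678 + 6886331 = 5088385061 → 45911017175/5088385061
APPEND 49: p_8 = 49·45911017175 + 1309968109 = 2250949809684, q_8 = 49·5088385061 + 145185678 = 249476053667 → 2250949809684/249476053667
APPEND 13: p_9 = 13·2250949809684 + 45911017175 = 29308258543067, q_9 = 13·249476053667 + 5088385061 = 3248277082732 → 29308258543067/3248277082732
APPEND 1: p_10 = 1·29308258543067 + 2250949809684 = 31559208352751, q_10 = 1·3248277082732 + 249476053667 = 3497753136399 → 31559208352751/3497753136399
APPEND 36: p_11 = 36·31559208352751 + 29308258543067 = 1165439759242103, q_11 = 36·3497753136399 + 3248277082732 = 129167389993096 → 1165439759242103/129167389993096
APPEND 1: p_12 = 1·1165439759242103 + 31559208352751 = 1196998967594854, q_12 = 1·129167389993096 + 3497753136399 = 132665143129495 → 1196998967594854/132665143129495
APPEND 1: p_13 = 1·1196998967594854 + 1165439759242103 = 2362438726836957, q_13 = 1·132665143129495 + 129167389993096 = 261832533122591 → 2362438726836957/261832533122591
APPEND 49: p_14 = 49·2362438726836957 + 1196998967594854 = 116956496582605747, q_14 = 49·261832533122591 + 132665143129495 = 12962459266136454 → 116956496582605747/12962459266136454
APPEND 13: p_15 = 13·116956496582605747 + 2362438726836957 = 1522796894300711668, q_15 = 13·12962459266136454 + 261832533122591 = 168773802992896493 → 1522796894300711668/168773802992896493

11125/1233
122772/13607
45911017175/5088385061
31559208352751/3497753136399
1196998967594854/132665143129495
2362438726836957/261832533122591
116956496582605747/12962459266136454
1522796894300711668/168773802992896493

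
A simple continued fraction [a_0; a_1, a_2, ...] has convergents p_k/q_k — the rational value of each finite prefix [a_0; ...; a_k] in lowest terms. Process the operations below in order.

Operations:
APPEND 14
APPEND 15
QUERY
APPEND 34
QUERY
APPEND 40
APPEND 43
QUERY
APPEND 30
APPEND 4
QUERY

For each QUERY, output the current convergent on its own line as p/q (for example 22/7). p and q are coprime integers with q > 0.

211/15
7188/511
12379621/880076
1499085065/106571016

APPEND 14: p_0 = 14·1 + 0 = 14, q_0 = 14·0 + 1 = 1 → 14/1
APPEND 15: p_1 = 15·14 + 1 = 211, q_1 = 15·1 + 0 = 15 → 211/15
APPEND 34: p_2 = 34·211 + 14 = 7188, q_2 = 34·15 + 1 = 511 → 7188/511
APPEND 40: p_3 = 40·7188 + 211 = 287731, q_3 = 40·511 + 15 = 20455 → 287731/20455
APPEND 43: p_4 = 43·287731 + 7188 = 12379621, q_4 = 43·20455 + 511 = 880076 → 12379621/880076
APPEND 30: p_5 = 30·12379621 + 287731 = 371676361, q_5 = 30·880076 + 20455 = 26422735 → 371676361/26422735
APPEND 4: p_6 = 4·371676361 + 12379621 = 1499085065, q_6 = 4·26422735 + 880076 = 106571016 → 1499085065/106571016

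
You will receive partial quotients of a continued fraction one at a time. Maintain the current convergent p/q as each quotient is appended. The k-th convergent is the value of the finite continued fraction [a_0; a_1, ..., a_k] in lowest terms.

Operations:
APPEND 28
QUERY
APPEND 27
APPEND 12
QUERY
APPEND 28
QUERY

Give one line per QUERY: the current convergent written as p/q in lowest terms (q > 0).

APPEND 28: p_0 = 28·1 + 0 = 28, q_0 = 28·0 + 1 = 1 → 28/1
APPEND 27: p_1 = 27·28 + 1 = 757, q_1 = 27·1 + 0 = 27 → 757/27
APPEND 12: p_2 = 12·757 + 28 = 9112, q_2 = 12·27 + 1 = 325 → 9112/325
APPEND 28: p_3 = 28·9112 + 757 = 255893, q_3 = 28·325 + 27 = 9127 → 255893/9127

28/1
9112/325
255893/9127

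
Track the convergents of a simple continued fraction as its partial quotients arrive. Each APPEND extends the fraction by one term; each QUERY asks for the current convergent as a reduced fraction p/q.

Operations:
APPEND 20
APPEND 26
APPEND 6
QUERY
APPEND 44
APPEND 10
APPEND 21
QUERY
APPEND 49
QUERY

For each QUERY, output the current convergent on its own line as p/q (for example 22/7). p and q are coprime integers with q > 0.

3146/157
29383461/1466371
1441182185/71921676

APPEND 20: p_0 = 20·1 + 0 = 20, q_0 = 20·0 + 1 = 1 → 20/1
APPEND 26: p_1 = 26·20 + 1 = 521, q_1 = 26·1 + 0 = 26 → 521/26
APPEND 6: p_2 = 6·521 + 20 = 3146, q_2 = 6·26 + 1 = 157 → 3146/157
APPEND 44: p_3 = 44·3146 + 521 = 138945, q_3 = 44·157 + 26 = 6934 → 138945/6934
APPEND 10: p_4 = 10·138945 + 3146 = 1392596, q_4 = 10·6934 + 157 = 69497 → 1392596/69497
APPEND 21: p_5 = 21·1392596 + 138945 = 29383461, q_5 = 21·69497 + 6934 = 1466371 → 29383461/1466371
APPEND 49: p_6 = 49·29383461 + 1392596 = 1441182185, q_6 = 49·1466371 + 69497 = 71921676 → 1441182185/71921676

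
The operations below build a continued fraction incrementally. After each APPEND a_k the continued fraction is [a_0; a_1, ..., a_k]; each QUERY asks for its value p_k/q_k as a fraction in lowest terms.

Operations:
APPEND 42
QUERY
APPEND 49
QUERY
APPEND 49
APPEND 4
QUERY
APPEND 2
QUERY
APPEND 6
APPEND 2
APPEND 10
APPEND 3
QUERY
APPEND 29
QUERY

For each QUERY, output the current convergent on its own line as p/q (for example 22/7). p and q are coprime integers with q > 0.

APPEND 42: p_0 = 42·1 + 0 = 42, q_0 = 42·0 + 1 = 1 → 42/1
APPEND 49: p_1 = 49·42 + 1 = 2059, q_1 = 49·1 + 0 = 49 → 2059/49
APPEND 49: p_2 = 49·2059 + 42 = 100933, q_2 = 49·49 + 1 = 2402 → 100933/2402
APPEND 4: p_3 = 4·100933 + 2059 = 405791, q_3 = 4·2402 + 49 = 9657 → 405791/9657
APPEND 2: p_4 = 2·405791 + 100933 = 912515, q_4 = 2·9657 + 2402 = 21716 → 912515/21716
APPEND 6: p_5 = 6·912515 + 405791 = 5880881, q_5 = 6·21716 + 9657 = 139953 → 5880881/139953
APPEND 2: p_6 = 2·5880881 + 912515 = 12674277, q_6 = 2·139953 + 21716 = 301622 → 12674277/301622
APPEND 10: p_7 = 10·12674277 + 5880881 = 132623651, q_7 = 10·301622 + 139953 = 3156173 → 132623651/3156173
APPEND 3: p_8 = 3·132623651 + 12674277 = 410545230, q_8 = 3·3156173 + 301622 = 9770141 → 410545230/9770141
APPEND 29: p_9 = 29·410545230 + 132623651 = 12038435321, q_9 = 29·9770141 + 3156173 = 286490262 → 12038435321/286490262

42/1
2059/49
405791/9657
912515/21716
410545230/9770141
12038435321/286490262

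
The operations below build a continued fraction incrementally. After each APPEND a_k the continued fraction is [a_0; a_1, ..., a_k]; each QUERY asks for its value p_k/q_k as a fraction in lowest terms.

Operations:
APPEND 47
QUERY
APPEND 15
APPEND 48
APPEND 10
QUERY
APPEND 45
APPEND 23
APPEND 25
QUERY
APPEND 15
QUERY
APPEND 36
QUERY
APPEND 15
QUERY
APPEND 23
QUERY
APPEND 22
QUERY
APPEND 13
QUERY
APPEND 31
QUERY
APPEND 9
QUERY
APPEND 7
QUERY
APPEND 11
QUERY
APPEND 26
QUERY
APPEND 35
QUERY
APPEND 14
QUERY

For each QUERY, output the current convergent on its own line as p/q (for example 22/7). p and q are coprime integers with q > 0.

47/1
340056/7225
8842299480/187867921
132987570721/2825520498
4796394845436/101906605849
72078910252261/1531424608233
1662611330647439/35324672595208
36649528184495919/778674221702809
478106477729094386/10158089554731725
14857950337786421885/315679450418386284
134199659517806891351/2851273143320208281
954255566962434661342/20274591453659844251
10631010896104588166113/225871779133578495042
277360538865681726980280/5892940848926700715343
9718249871194965032475913/206478801491568103532047
136332858735595192181643062/2896596161730880150164001

APPEND 47: p_0 = 47·1 + 0 = 47, q_0 = 47·0 + 1 = 1 → 47/1
APPEND 15: p_1 = 15·47 + 1 = 706, q_1 = 15·1 + 0 = 15 → 706/15
APPEND 48: p_2 = 48·706 + 47 = 33935, q_2 = 48·15 + 1 = 721 → 33935/721
APPEND 10: p_3 = 10·33935 + 706 = 340056, q_3 = 10·721 + 15 = 7225 → 340056/7225
APPEND 45: p_4 = 45·340056 + 33935 = 15336455, q_4 = 45·7225 + 721 = 325846 → 15336455/325846
APPEND 23: p_5 = 23·15336455 + 340056 = 353078521, q_5 = 23·325846 + 7225 = 7501683 → 353078521/7501683
APPEND 25: p_6 = 25·353078521 + 15336455 = 8842299480, q_6 = 25·7501683 + 325846 = 187867921 → 8842299480/187867921
APPEND 15: p_7 = 15·8842299480 + 353078521 = 132987570721, q_7 = 15·187867921 + 7501683 = 2825520498 → 132987570721/2825520498
APPEND 36: p_8 = 36·132987570721 + 8842299480 = 4796394845436, q_8 = 36·2825520498 + 187867921 = 101906605849 → 4796394845436/101906605849
APPEND 15: p_9 = 15·4796394845436 + 132987570721 = 72078910252261, q_9 = 15·101906605849 + 2825520498 = 1531424608233 → 72078910252261/1531424608233
APPEND 23: p_10 = 23·72078910252261 + 4796394845436 = 1662611330647439, q_10 = 23·1531424608233 + 101906605849 = 35324672595208 → 1662611330647439/35324672595208
APPEND 22: p_11 = 22·1662611330647439 + 72078910252261 = 36649528184495919, q_11 = 22·35324672595208 + 1531424608233 = 778674221702809 → 36649528184495919/778674221702809
APPEND 13: p_12 = 13·36649528184495919 + 1662611330647439 = 478106477729094386, q_12 = 13·778674221702809 + 35324672595208 = 10158089554731725 → 478106477729094386/10158089554731725
APPEND 31: p_13 = 31·478106477729094386 + 36649528184495919 = 14857950337786421885, q_13 = 31·10158089554731725 + 778674221702809 = 315679450418386284 → 14857950337786421885/315679450418386284
APPEND 9: p_14 = 9·14857950337786421885 + 478106477729094386 = 134199659517806891351, q_14 = 9·315679450418386284 + 10158089554731725 = 2851273143320208281 → 134199659517806891351/2851273143320208281
APPEND 7: p_15 = 7·134199659517806891351 + 14857950337786421885 = 954255566962434661342, q_15 = 7·2851273143320208281 + 315679450418386284 = 20274591453659844251 → 954255566962434661342/20274591453659844251
APPEND 11: p_16 = 11·954255566962434661342 + 134199659517806891351 = 10631010896104588166113, q_16 = 11·20274591453659844251 + 2851273143320208281 = 225871779133578495042 → 10631010896104588166113/225871779133578495042
APPEND 26: p_17 = 26·10631010896104588166113 + 954255566962434661342 = 277360538865681726980280, q_17 = 26·225871779133578495042 + 20274591453659844251 = 5892940848926700715343 → 277360538865681726980280/5892940848926700715343
APPEND 35: p_18 = 35·277360538865681726980280 + 10631010896104588166113 = 9718249871194965032475913, q_18 = 35·5892940848926700715343 + 225871779133578495042 = 206478801491568103532047 → 9718249871194965032475913/206478801491568103532047
APPEND 14: p_19 = 14·9718249871194965032475913 + 277360538865681726980280 = 136332858735595192181643062, q_19 = 14·206478801491568103532047 + 5892940848926700715343 = 2896596161730880150164001 → 136332858735595192181643062/2896596161730880150164001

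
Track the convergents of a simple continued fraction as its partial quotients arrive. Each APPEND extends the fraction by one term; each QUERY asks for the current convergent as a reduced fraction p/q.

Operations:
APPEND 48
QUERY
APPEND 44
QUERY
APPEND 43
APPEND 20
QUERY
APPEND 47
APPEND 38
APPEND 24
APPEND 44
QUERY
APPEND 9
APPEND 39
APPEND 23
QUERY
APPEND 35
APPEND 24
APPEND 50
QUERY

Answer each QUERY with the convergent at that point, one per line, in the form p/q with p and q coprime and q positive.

APPEND 48: p_0 = 48·1 + 0 = 48, q_0 = 48·0 + 1 = 1 → 48/1
APPEND 44: p_1 = 44·48 + 1 = 2113, q_1 = 44·1 + 0 = 44 → 2113/44
APPEND 43: p_2 = 43·2113 + 48 = 90907, q_2 = 43·44 + 1 = 1893 → 90907/1893
APPEND 20: p_3 = 20·90907 + 2113 = 1820253, q_3 = 20·1893 + 44 = 37904 → 1820253/37904
APPEND 47: p_4 = 47·1820253 + 90907 = 85642798, q_4 = 47·37904 + 1893 = 1783381 → 85642798/1783381
APPEND 38: p_5 = 38·85642798 + 1820253 = 3256246577, q_5 = 38·1783381 + 37904 = 67806382 → 3256246577/67806382
APPEND 24: p_6 = 24·3256246577 + 85642798 = 78235560646, q_6 = 24·67806382 + 1783381 = 1629136549 → 78235560646/1629136549
APPEND 44: p_7 = 44·78235560646 + 3256246577 = 3445620915001, q_7 = 44·1629136549 + 67806382 = 71749814538 → 3445620915001/71749814538
APPEND 9: p_8 = 9·3445620915001 + 78235560646 = 31088823795655, q_8 = 9·71749814538 + 1629136549 = 647377467391 → 31088823795655/647377467391
APPEND 39: p_9 = 39·31088823795655 + 3445620915001 = 1215909748945546, q_9 = 39·647377467391 + 71749814538 = 25319471042787 → 1215909748945546/25319471042787
APPEND 23: p_10 = 23·1215909748945546 + 31088823795655 = 27997013049543213, q_10 = 23·25319471042787 + 647377467391 = 582995211451492 → 27997013049543213/582995211451492
APPEND 35: p_11 = 35·27997013049543213 + 1215909748945546 = 981111366482958001, q_11 = 35·582995211451492 + 25319471042787 = 20430151871845007 → 981111366482958001/20430151871845007
APPEND 24: p_12 = 24·981111366482958001 + 27997013049543213 = 23574669808640535237, q_12 = 24·20430151871845007 + 582995211451492 = 490906640135731660 → 23574669808640535237/490906640135731660
APPEND 50: p_13 = 50·23574669808640535237 + 981111366482958001 = 1179714601798509719851, q_13 = 50·490906640135731660 + 20430151871845007 = 24565762158658428007 → 1179714601798509719851/24565762158658428007

48/1
2113/44
1820253/37904
3445620915001/71749814538
27997013049543213/582995211451492
1179714601798509719851/24565762158658428007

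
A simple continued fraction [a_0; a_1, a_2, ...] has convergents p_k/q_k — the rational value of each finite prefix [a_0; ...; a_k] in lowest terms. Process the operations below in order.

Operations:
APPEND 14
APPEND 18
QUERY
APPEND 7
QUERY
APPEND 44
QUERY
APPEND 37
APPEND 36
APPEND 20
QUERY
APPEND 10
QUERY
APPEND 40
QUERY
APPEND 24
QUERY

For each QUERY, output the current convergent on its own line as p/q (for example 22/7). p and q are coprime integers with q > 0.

APPEND 14: p_0 = 14·1 + 0 = 14, q_0 = 14·0 + 1 = 1 → 14/1
APPEND 18: p_1 = 18·14 + 1 = 253, q_1 = 18·1 + 0 = 18 → 253/18
APPEND 7: p_2 = 7·253 + 14 = 1785, q_2 = 7·18 + 1 = 127 → 1785/127
APPEND 44: p_3 = 44·1785 + 253 = 78793, q_3 = 44·127 + 18 = 5606 → 78793/5606
APPEND 37: p_4 = 37·78793 + 1785 = 2917126, q_4 = 37·5606 + 127 = 207549 → 2917126/207549
APPEND 36: p_5 = 36·2917126 + 78793 = 105095329, q_5 = 36·207549 + 5606 = 7477370 → 105095329/7477370
APPEND 20: p_6 = 20·105095329 + 2917126 = 2104823706, q_6 = 20·7477370 + 207549 = 149754949 → 2104823706/149754949
APPEND 10: p_7 = 10·2104823706 + 105095329 = 21153332389, q_7 = 10·149754949 + 7477370 = 1505026860 → 21153332389/1505026860
APPEND 40: p_8 = 40·21153332389 + 2104823706 = 848238119266, q_8 = 40·1505026860 + 149754949 = 60350829349 → 848238119266/60350829349
APPEND 24: p_9 = 24·848238119266 + 21153332389 = 20378868194773, q_9 = 24·60350829349 + 1505026860 = 1449924931236 → 20378868194773/1449924931236

253/18
1785/127
78793/5606
2104823706/149754949
21153332389/1505026860
848238119266/60350829349
20378868194773/1449924931236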